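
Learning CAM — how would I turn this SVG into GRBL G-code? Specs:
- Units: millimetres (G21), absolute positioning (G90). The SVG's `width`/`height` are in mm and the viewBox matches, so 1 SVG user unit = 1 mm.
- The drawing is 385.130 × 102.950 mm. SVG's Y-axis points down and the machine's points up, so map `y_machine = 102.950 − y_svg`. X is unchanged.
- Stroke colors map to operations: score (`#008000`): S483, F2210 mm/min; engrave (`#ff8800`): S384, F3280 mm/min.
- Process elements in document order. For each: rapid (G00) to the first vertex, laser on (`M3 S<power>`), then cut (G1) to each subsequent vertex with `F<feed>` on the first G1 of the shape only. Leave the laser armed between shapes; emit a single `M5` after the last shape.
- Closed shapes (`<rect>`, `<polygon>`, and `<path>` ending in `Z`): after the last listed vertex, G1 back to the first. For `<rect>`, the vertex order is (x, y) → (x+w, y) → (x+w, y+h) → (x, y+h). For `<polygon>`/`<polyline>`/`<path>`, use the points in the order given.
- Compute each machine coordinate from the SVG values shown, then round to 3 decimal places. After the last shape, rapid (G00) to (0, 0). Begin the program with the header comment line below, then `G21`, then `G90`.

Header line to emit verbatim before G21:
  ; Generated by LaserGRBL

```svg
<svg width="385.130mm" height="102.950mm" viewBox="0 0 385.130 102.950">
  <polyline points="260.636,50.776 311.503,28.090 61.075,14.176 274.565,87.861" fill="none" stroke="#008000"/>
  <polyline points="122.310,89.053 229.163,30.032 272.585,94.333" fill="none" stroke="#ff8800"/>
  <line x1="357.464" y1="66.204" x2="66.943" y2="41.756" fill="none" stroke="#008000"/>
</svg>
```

viewBox `0 0 385.130 102.950` with mm width/height → 1 unit = 1 mm. Flip: y_m = 102.950 − y_svg.

**Shape 1** — `<polyline>` open polyline, stroke `#008000` → score (S483, F2210). Machine vertices: (260.636,52.174) → (311.503,74.860) → (61.075,88.774) → (274.565,15.089). Open path.

**Shape 2** — `<polyline>` open polyline, stroke `#ff8800` → engrave (S384, F3280). Machine vertices: (122.310,13.897) → (229.163,72.918) → (272.585,8.617). Open path.

**Shape 3** — `<line>` line segment, stroke `#008000` → score (S483, F2210). Machine vertices: (357.464,36.746) → (66.943,61.194). Open path.

; Generated by LaserGRBL
G21
G90
G00 X260.636 Y52.174
M3 S483
G1 X311.503 Y74.860 F2210
G1 X61.075 Y88.774
G1 X274.565 Y15.089
G00 X122.310 Y13.897
M3 S384
G1 X229.163 Y72.918 F3280
G1 X272.585 Y8.617
G00 X357.464 Y36.746
M3 S483
G1 X66.943 Y61.194 F2210
M5
G00 X0.000 Y0.000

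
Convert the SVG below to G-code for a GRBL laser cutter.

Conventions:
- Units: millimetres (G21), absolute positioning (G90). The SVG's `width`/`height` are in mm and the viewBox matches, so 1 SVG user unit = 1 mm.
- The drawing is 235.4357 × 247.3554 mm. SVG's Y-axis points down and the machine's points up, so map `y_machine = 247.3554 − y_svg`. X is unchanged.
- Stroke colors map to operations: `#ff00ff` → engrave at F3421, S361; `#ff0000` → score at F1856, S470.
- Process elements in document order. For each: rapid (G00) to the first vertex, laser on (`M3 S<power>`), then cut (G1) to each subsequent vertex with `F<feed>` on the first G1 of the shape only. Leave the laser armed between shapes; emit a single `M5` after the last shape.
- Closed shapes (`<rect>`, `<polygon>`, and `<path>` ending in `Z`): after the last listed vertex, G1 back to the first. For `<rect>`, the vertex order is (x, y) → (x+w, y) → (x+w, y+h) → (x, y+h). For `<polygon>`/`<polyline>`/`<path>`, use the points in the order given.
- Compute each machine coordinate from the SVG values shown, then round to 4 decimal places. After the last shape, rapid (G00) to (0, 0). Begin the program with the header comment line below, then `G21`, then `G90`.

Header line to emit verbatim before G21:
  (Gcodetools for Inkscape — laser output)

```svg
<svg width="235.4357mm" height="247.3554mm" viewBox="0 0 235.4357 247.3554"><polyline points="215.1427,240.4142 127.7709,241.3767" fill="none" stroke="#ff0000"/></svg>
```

Since the viewBox matches the mm dimensions, user units are millimetres directly. The only transform is the Y-flip y_m = 247.3554 − y_svg.

Shape 1 is a line segment drawn with `<polyline>`. Its stroke #ff0000 means score at S470, F1856. After flipping Y the toolpath is (215.1427,6.9412) → (127.7709,5.9787).

(Gcodetools for Inkscape — laser output)
G21
G90
G00 X215.1427 Y6.9412
M3 S470
G1 X127.7709 Y5.9787 F1856
M5
G00 X0.0000 Y0.0000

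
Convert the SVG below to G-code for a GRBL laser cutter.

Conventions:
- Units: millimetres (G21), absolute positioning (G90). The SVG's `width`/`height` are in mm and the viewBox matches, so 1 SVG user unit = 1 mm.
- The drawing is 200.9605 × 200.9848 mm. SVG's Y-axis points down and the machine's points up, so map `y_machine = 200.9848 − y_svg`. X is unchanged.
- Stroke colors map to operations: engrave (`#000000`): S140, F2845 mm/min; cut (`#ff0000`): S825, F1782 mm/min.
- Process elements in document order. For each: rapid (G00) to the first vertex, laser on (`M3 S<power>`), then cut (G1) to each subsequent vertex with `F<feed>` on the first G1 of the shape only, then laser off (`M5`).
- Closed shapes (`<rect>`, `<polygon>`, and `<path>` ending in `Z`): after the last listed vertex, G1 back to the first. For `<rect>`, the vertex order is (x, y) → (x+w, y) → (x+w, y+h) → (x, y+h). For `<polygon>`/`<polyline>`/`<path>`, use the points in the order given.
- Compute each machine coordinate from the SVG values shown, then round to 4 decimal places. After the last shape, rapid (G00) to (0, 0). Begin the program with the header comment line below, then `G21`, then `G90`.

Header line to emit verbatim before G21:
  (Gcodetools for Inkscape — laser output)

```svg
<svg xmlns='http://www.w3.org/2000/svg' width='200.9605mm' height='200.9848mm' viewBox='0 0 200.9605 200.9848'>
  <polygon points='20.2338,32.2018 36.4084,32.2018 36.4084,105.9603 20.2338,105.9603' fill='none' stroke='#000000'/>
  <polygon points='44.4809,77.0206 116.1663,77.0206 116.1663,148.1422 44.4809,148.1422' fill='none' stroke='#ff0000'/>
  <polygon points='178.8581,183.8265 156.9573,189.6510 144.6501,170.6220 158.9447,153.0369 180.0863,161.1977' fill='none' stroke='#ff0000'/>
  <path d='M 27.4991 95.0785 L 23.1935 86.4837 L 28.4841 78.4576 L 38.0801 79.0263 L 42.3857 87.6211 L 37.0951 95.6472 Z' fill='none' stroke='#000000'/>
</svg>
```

(Gcodetools for Inkscape — laser output)
G21
G90
G00 X20.2338 Y168.7830
M3 S140
G1 X36.4084 Y168.7830 F2845
G1 X36.4084 Y95.0245
G1 X20.2338 Y95.0245
G1 X20.2338 Y168.7830
M5
G00 X44.4809 Y123.9642
M3 S825
G1 X116.1663 Y123.9642 F1782
G1 X116.1663 Y52.8426
G1 X44.4809 Y52.8426
G1 X44.4809 Y123.9642
M5
G00 X178.8581 Y17.1583
M3 S825
G1 X156.9573 Y11.3338 F1782
G1 X144.6501 Y30.3628
G1 X158.9447 Y47.9479
G1 X180.0863 Y39.7871
G1 X178.8581 Y17.1583
M5
G00 X27.4991 Y105.9063
M3 S140
G1 X23.1935 Y114.5011 F2845
G1 X28.4841 Y122.5272
G1 X38.0801 Y121.9585
G1 X42.3857 Y113.3637
G1 X37.0951 Y105.3376
G1 X27.4991 Y105.9063
M5
G00 X0.0000 Y0.0000

Since the viewBox matches the mm dimensions, user units are millimetres directly. The only transform is the Y-flip y_m = 200.9848 − y_svg.

Shape 1 is a rectangle drawn with `<polygon>`. Its stroke #000000 means engrave at S140, F2845. After flipping Y the toolpath is (20.2338,168.7830) → (36.4084,168.7830) → (36.4084,95.0245) → (20.2338,95.0245) → (20.2338,168.7830), returning to the start.

Shape 2 is a rectangle drawn with `<polygon>`. Its stroke #ff0000 means cut at S825, F1782. After flipping Y the toolpath is (44.4809,123.9642) → (116.1663,123.9642) → (116.1663,52.8426) → (44.4809,52.8426) → (44.4809,123.9642), returning to the start.

Shape 3 is a regular polygon drawn with `<polygon>`. Its stroke #ff0000 means cut at S825, F1782. After flipping Y the toolpath is (178.8581,17.1583) → (156.9573,11.3338) → (144.6501,30.3628) → (158.9447,47.9479) → (180.0863,39.7871) → (178.8581,17.1583), returning to the start.

Shape 4 is a regular polygon drawn with `<path>`. Its stroke #000000 means engrave at S140, F2845. After flipping Y the toolpath is (27.4991,105.9063) → (23.1935,114.5011) → (28.4841,122.5272) → (38.0801,121.9585) → (42.3857,113.3637) → (37.0951,105.3376) → (27.4991,105.9063), returning to the start.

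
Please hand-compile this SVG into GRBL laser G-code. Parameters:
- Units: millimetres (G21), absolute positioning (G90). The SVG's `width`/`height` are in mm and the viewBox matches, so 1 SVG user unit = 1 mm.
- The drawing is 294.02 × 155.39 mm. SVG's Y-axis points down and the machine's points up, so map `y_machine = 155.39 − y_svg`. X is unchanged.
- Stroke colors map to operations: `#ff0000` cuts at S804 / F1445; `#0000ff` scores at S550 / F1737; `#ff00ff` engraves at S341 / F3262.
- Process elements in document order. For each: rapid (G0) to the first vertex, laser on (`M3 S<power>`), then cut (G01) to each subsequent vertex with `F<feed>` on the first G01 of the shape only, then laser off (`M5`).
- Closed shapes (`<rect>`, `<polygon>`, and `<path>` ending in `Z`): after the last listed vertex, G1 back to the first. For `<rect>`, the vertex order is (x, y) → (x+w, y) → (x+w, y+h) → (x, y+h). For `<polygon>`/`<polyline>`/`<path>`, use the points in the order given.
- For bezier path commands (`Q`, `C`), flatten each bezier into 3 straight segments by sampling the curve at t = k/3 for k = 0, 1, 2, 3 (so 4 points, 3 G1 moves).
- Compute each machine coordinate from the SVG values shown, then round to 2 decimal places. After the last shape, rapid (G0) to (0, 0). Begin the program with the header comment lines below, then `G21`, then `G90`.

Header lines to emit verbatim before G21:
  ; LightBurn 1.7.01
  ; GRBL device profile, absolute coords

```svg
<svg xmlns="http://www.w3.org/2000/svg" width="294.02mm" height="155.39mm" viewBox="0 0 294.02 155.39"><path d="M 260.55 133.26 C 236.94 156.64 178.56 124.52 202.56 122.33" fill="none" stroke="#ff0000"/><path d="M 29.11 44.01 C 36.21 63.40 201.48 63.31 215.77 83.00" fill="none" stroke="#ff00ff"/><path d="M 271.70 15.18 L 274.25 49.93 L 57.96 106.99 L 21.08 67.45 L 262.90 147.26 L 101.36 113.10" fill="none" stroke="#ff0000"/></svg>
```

; LightBurn 1.7.01
; GRBL device profile, absolute coords
G21
G90
G0 X260.55 Y22.13
M3 S804
G01 X229.69 Y14.09 F1445
G01 X201.68 Y24.06
G01 X202.56 Y33.06
M5
G0 X29.11 Y111.38
M3 S341
G01 X77.48 Y97.03 F3262
G01 X162.60 Y86.94
G01 X215.77 Y72.39
M5
G0 X271.70 Y140.21
M3 S804
G01 X274.25 Y105.46 F1445
G01 X57.96 Y48.40
G01 X21.08 Y87.94
G01 X262.90 Y8.13
G01 X101.36 Y42.29
M5
G0 X0.00 Y0.00

viewBox `0 0 294.02 155.39` with mm width/height → 1 unit = 1 mm. Flip: y_m = 155.39 − y_svg.

**Shape 1** — `<path>` cubic bezier, stroke `#ff0000` → cut (S804, F1445). Control points (SVG): P0=(260.55,133.26), P1=(236.94,156.64), P2=(178.56,124.52), P3=(202.56,122.33); sampled at t=k/3. Machine vertices: (260.55,22.13) → (229.69,14.09) → (201.68,24.06) → (202.56,33.06). Open path.

**Shape 2** — `<path>` cubic bezier, stroke `#ff00ff` → engrave (S341, F3262). Control points (SVG): P0=(29.11,44.01), P1=(36.21,63.40), P2=(201.48,63.31), P3=(215.77,83.00); sampled at t=k/3. Machine vertices: (29.11,111.38) → (77.48,97.03) → (162.60,86.94) → (215.77,72.39). Open path.

**Shape 3** — `<path>` open polyline, stroke `#ff0000` → cut (S804, F1445). Machine vertices: (271.70,140.21) → (274.25,105.46) → (57.96,48.40) → (21.08,87.94) → (262.90,8.13) → (101.36,42.29). Open path.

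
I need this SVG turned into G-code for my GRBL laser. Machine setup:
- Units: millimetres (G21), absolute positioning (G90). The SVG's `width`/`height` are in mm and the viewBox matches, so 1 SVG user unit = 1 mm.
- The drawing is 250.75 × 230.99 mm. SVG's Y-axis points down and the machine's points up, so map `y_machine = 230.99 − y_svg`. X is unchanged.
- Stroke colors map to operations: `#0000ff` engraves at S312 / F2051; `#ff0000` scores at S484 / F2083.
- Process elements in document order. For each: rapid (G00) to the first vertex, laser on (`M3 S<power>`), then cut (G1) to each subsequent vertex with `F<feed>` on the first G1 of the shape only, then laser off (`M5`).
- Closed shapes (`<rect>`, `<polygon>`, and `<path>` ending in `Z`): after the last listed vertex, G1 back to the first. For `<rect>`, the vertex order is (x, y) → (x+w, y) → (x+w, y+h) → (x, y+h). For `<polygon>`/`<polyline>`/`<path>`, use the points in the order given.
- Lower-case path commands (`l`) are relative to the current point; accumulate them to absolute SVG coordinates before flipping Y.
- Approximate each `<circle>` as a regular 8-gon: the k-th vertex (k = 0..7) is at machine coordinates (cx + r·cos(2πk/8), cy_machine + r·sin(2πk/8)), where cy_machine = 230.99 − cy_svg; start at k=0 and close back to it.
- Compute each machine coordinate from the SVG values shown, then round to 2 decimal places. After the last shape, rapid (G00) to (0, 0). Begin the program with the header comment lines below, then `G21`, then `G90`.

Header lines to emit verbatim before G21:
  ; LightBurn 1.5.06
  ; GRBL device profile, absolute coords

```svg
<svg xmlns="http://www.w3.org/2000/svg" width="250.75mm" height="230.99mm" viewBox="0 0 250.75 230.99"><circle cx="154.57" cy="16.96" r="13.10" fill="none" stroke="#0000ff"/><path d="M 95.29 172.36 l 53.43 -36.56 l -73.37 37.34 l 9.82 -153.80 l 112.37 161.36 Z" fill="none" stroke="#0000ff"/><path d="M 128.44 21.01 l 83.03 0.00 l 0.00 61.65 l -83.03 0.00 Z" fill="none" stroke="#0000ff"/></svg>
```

; LightBurn 1.5.06
; GRBL device profile, absolute coords
G21
G90
G00 X167.67 Y214.03
M3 S312
G1 X163.83 Y223.29 F2051
G1 X154.57 Y227.13
G1 X145.31 Y223.29
G1 X141.47 Y214.03
G1 X145.31 Y204.77
G1 X154.57 Y200.93
G1 X163.83 Y204.77
G1 X167.67 Y214.03
M5
G00 X95.29 Y58.63
M3 S312
G1 X148.72 Y95.19 F2051
G1 X75.35 Y57.85
G1 X85.17 Y211.65
G1 X197.54 Y50.29
G1 X95.29 Y58.63
M5
G00 X128.44 Y209.98
M3 S312
G1 X211.47 Y209.98 F2051
G1 X211.47 Y148.33
G1 X128.44 Y148.33
G1 X128.44 Y209.98
M5
G00 X0.00 Y0.00

1 u = 1 mm; y_m = 230.99 − y.

[1] `<circle>` circle, #0000ff→engrave S312 F2051: (167.67,214.03) → (163.83,223.29) → (154.57,227.13) → (145.31,223.29) → (141.47,214.03) → (145.31,204.77) → (154.57,200.93) → (163.83,204.77) → (167.67,214.03) (closed)

[2] `<path>` closed polygon, #0000ff→engrave S312 F2051: (95.29,58.63) → (148.72,95.19) → (75.35,57.85) → (85.17,211.65) → (197.54,50.29) → (95.29,58.63) (closed)

[3] `<path>` rectangle, #0000ff→engrave S312 F2051: (128.44,209.98) → (211.47,209.98) → (211.47,148.33) → (128.44,148.33) → (128.44,209.98) (closed)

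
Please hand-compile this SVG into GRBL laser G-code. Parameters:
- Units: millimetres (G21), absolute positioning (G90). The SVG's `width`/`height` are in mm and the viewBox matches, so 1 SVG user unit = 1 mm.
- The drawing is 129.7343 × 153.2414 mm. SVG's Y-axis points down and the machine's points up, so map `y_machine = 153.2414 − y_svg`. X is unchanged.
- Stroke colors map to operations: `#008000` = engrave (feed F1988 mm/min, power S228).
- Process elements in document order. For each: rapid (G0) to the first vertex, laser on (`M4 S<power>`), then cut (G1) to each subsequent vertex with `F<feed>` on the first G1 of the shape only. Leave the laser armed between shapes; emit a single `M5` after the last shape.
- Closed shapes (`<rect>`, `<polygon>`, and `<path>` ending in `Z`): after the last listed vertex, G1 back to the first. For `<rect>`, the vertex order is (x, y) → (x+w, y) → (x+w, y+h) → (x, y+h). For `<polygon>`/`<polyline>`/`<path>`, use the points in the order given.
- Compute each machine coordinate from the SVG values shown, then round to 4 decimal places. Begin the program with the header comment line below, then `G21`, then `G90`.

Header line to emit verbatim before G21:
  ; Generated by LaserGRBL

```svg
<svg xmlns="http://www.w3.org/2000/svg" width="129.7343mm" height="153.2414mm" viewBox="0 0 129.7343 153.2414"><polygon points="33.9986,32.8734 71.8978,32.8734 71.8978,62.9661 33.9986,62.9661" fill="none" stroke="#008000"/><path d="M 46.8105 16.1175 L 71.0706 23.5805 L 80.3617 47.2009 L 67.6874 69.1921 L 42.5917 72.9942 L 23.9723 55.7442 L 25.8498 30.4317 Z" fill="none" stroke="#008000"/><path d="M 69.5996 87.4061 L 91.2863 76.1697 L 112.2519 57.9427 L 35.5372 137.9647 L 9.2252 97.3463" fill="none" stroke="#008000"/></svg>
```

; Generated by LaserGRBL
G21
G90
G0 X33.9986 Y120.3680
M4 S228
G1 X71.8978 Y120.3680 F1988
G1 X71.8978 Y90.2753
G1 X33.9986 Y90.2753
G1 X33.9986 Y120.3680
G0 X46.8105 Y137.1239
M4 S228
G1 X71.0706 Y129.6609 F1988
G1 X80.3617 Y106.0405
G1 X67.6874 Y84.0493
G1 X42.5917 Y80.2472
G1 X23.9723 Y97.4972
G1 X25.8498 Y122.8097
G1 X46.8105 Y137.1239
G0 X69.5996 Y65.8353
M4 S228
G1 X91.2863 Y77.0717 F1988
G1 X112.2519 Y95.2987
G1 X35.5372 Y15.2767
G1 X9.2252 Y55.8951
M5

Since the viewBox matches the mm dimensions, user units are millimetres directly. The only transform is the Y-flip y_m = 153.2414 − y_svg.

Shape 1 is a rectangle drawn with `<polygon>`. Its stroke #008000 means engrave at S228, F1988. After flipping Y the toolpath is (33.9986,120.3680) → (71.8978,120.3680) → (71.8978,90.2753) → (33.9986,90.2753) → (33.9986,120.3680), returning to the start.

Shape 2 is a regular polygon drawn with `<path>`. Its stroke #008000 means engrave at S228, F1988. After flipping Y the toolpath is (46.8105,137.1239) → (71.0706,129.6609) → (80.3617,106.0405) → (67.6874,84.0493) → (42.5917,80.2472) → (23.9723,97.4972) → (25.8498,122.8097) → (46.8105,137.1239), returning to the start.

Shape 3 is a open polyline drawn with `<path>`. Its stroke #008000 means engrave at S228, F1988. After flipping Y the toolpath is (69.5996,65.8353) → (91.2863,77.0717) → (112.2519,95.2987) → (35.5372,15.2767) → (9.2252,55.8951).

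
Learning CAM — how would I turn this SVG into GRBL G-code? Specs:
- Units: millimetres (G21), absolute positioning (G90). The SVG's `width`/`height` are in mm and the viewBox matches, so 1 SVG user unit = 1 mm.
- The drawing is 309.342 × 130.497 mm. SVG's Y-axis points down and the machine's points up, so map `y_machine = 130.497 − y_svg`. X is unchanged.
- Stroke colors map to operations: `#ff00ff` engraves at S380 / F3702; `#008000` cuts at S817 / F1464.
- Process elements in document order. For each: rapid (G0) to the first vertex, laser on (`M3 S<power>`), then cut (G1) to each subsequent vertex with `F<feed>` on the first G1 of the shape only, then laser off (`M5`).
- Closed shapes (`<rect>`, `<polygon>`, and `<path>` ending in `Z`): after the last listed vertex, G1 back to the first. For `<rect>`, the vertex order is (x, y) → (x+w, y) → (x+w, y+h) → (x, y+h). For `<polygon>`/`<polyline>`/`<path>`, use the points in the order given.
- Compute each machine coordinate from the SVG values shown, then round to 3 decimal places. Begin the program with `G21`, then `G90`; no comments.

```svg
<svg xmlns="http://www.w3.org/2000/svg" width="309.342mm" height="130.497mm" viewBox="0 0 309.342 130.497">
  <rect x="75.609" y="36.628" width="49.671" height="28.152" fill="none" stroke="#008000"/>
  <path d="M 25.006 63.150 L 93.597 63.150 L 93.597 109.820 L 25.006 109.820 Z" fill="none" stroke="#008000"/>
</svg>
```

G21
G90
G0 X75.609 Y93.869
M3 S817
G1 X125.280 Y93.869 F1464
G1 X125.280 Y65.717
G1 X75.609 Y65.717
G1 X75.609 Y93.869
M5
G0 X25.006 Y67.347
M3 S817
G1 X93.597 Y67.347 F1464
G1 X93.597 Y20.677
G1 X25.006 Y20.677
G1 X25.006 Y67.347
M5

Since the viewBox matches the mm dimensions, user units are millimetres directly. The only transform is the Y-flip y_m = 130.497 − y_svg.

Shape 1 is a rectangle drawn with `<rect>`. Its stroke #008000 means cut at S817, F1464. After flipping Y the toolpath is (75.609,93.869) → (125.280,93.869) → (125.280,65.717) → (75.609,65.717) → (75.609,93.869), returning to the start.

Shape 2 is a rectangle drawn with `<path>`. Its stroke #008000 means cut at S817, F1464. After flipping Y the toolpath is (25.006,67.347) → (93.597,67.347) → (93.597,20.677) → (25.006,20.677) → (25.006,67.347), returning to the start.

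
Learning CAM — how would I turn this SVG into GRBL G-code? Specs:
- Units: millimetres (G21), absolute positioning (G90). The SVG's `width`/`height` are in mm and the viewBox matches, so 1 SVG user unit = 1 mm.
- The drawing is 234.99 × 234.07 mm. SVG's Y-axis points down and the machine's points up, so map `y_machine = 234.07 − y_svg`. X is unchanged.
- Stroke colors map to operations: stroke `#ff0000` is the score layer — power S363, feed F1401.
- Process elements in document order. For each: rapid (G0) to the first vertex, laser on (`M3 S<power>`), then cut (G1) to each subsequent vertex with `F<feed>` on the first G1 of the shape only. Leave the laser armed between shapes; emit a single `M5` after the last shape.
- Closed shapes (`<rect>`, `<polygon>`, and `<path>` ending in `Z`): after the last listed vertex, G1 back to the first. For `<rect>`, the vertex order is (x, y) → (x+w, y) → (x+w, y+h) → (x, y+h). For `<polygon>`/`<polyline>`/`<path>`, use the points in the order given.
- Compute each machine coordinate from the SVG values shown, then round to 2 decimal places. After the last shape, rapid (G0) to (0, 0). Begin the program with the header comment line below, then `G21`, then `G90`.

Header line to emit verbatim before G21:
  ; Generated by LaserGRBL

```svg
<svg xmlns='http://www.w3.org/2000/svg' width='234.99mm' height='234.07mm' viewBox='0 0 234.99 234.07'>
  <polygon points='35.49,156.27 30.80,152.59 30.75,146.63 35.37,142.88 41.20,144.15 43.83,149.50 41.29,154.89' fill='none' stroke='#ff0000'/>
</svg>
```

viewBox `0 0 234.99 234.07` with mm width/height → 1 unit = 1 mm. Flip: y_m = 234.07 − y_svg.

**Shape 1** — `<polygon>` regular polygon, stroke `#ff0000` → score (S363, F1401). Machine vertices: (35.49,77.80) → (30.80,81.48) → (30.75,87.44) → (35.37,91.19) → (41.20,89.92) → (43.83,84.57) → (41.29,79.18) → (35.49,77.80). Closed: final G1 returns to the first vertex.

; Generated by LaserGRBL
G21
G90
G0 X35.49 Y77.80
M3 S363
G1 X30.80 Y81.48 F1401
G1 X30.75 Y87.44
G1 X35.37 Y91.19
G1 X41.20 Y89.92
G1 X43.83 Y84.57
G1 X41.29 Y79.18
G1 X35.49 Y77.80
M5
G0 X0.00 Y0.00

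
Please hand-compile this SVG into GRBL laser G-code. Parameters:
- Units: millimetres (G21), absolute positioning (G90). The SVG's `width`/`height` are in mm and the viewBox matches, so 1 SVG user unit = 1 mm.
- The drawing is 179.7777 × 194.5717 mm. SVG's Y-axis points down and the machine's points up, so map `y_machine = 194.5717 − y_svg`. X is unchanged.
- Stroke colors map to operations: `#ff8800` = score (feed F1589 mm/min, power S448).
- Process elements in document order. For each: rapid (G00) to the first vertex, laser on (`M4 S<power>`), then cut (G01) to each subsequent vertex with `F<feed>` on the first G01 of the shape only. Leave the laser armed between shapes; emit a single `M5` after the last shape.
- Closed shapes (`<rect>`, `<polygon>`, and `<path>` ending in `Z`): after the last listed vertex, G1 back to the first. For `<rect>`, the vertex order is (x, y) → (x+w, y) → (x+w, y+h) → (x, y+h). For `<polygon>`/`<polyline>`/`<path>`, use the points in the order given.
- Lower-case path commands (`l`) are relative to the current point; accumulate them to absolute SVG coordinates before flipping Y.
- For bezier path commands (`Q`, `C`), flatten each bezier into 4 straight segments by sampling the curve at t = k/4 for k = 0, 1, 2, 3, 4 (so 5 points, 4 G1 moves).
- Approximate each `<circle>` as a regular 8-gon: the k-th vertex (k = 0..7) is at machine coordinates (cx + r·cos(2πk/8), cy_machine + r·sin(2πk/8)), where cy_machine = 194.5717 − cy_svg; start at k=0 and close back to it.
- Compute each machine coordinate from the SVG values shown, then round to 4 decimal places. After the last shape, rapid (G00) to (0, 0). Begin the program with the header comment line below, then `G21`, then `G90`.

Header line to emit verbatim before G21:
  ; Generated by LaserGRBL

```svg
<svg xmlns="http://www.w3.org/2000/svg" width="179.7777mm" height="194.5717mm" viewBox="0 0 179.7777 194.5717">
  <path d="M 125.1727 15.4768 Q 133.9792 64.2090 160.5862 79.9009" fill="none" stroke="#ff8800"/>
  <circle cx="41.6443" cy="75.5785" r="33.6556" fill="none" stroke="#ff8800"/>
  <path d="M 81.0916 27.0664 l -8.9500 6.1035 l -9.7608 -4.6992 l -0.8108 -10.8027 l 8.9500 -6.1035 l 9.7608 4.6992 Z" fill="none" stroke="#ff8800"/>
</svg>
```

viewBox `0 0 179.7777 194.5717` with mm width/height → 1 unit = 1 mm. Flip: y_m = 194.5717 − y_svg.

**Shape 1** — `<path>` quadratic bezier, stroke `#ff8800` → score (S448, F1589). Control points (SVG): P0=(125.1727,15.4768), P1=(133.9792,64.2090), P2=(160.5862,79.9009); sampled at t=k/4. Machine vertices: (125.1727,179.0949) → (130.6885,156.7938) → (138.4293,138.6228) → (148.3952,124.5818) → (160.5862,114.6708). Open path.

**Shape 2** — `<circle>` circle, stroke `#ff8800` → score (S448, F1589). Machine vertices: (75.2999,118.9932) → (65.4424,142.7913) → (41.6443,152.6488) → (17.8462,142.7913) → (7.9887,118.9932) → (17.8462,95.1951) → (41.6443,85.3376) → (65.4424,95.1951) → (75.2999,118.9932). Closed: final G1 returns to the first vertex.

**Shape 3** — `<path>` regular polygon, stroke `#ff8800` → score (S448, F1589). Machine vertices: (81.0916,167.5053) → (72.1416,161.4018) → (62.3808,166.1010) → (61.5700,176.9037) → (70.5200,183.0072) → (80.2808,178.3080) → (81.0916,167.5053). Closed: final G1 returns to the first vertex.

; Generated by LaserGRBL
G21
G90
G00 X125.1727 Y179.0949
M4 S448
G01 X130.6885 Y156.7938 F1589
G01 X138.4293 Y138.6228
G01 X148.3952 Y124.5818
G01 X160.5862 Y114.6708
G00 X75.2999 Y118.9932
M4 S448
G01 X65.4424 Y142.7913 F1589
G01 X41.6443 Y152.6488
G01 X17.8462 Y142.7913
G01 X7.9887 Y118.9932
G01 X17.8462 Y95.1951
G01 X41.6443 Y85.3376
G01 X65.4424 Y95.1951
G01 X75.2999 Y118.9932
G00 X81.0916 Y167.5053
M4 S448
G01 X72.1416 Y161.4018 F1589
G01 X62.3808 Y166.1010
G01 X61.5700 Y176.9037
G01 X70.5200 Y183.0072
G01 X80.2808 Y178.3080
G01 X81.0916 Y167.5053
M5
G00 X0.0000 Y0.0000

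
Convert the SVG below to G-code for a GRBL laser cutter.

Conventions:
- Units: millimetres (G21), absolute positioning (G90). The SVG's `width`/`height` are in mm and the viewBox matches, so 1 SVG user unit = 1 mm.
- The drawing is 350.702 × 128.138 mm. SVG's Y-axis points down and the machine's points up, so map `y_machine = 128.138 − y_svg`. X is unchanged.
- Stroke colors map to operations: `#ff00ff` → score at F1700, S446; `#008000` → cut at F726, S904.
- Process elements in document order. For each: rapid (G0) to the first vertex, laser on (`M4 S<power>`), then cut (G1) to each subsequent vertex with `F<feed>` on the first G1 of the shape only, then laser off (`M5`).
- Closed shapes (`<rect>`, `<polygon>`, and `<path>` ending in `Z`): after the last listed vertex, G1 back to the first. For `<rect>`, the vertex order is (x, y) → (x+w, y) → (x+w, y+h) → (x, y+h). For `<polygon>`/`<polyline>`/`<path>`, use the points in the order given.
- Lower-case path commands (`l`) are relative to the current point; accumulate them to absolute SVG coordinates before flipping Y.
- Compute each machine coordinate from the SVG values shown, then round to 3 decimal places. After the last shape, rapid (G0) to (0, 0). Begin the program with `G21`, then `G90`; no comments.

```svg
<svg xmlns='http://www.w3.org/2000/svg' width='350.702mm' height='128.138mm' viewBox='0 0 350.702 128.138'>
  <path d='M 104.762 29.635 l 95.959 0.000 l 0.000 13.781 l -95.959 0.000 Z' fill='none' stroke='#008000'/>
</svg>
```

G21
G90
G0 X104.762 Y98.503
M4 S904
G1 X200.721 Y98.503 F726
G1 X200.721 Y84.722
G1 X104.762 Y84.722
G1 X104.762 Y98.503
M5
G0 X0.000 Y0.000

Since the viewBox matches the mm dimensions, user units are millimetres directly. The only transform is the Y-flip y_m = 128.138 − y_svg.

Shape 1 is a rectangle drawn with `<path>`. Its stroke #008000 means cut at S904, F726. After flipping Y the toolpath is (104.762,98.503) → (200.721,98.503) → (200.721,84.722) → (104.762,84.722) → (104.762,98.503), returning to the start.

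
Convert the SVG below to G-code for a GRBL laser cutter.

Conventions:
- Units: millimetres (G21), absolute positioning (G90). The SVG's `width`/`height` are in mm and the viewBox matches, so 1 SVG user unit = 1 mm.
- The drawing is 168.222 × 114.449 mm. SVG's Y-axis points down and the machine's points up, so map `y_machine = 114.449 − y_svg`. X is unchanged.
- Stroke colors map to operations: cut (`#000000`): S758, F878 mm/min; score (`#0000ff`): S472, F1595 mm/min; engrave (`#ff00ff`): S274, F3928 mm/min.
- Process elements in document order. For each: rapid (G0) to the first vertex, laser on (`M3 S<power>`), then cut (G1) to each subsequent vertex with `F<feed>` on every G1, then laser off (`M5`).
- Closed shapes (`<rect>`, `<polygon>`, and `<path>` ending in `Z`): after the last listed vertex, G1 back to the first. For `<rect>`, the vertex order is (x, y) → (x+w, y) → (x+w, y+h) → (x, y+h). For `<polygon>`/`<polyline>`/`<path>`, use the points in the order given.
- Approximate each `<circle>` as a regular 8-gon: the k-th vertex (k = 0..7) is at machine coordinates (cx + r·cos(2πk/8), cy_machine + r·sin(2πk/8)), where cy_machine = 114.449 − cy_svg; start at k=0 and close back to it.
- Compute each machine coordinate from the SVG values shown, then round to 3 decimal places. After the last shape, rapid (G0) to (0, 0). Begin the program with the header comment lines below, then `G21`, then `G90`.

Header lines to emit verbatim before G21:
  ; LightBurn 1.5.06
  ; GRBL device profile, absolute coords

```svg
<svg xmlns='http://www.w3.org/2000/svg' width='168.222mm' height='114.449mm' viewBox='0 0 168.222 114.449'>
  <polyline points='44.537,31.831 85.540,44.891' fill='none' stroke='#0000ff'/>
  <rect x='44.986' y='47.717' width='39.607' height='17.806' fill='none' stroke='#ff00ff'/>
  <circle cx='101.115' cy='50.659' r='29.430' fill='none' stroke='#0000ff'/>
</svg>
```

; LightBurn 1.5.06
; GRBL device profile, absolute coords
G21
G90
G0 X44.537 Y82.618
M3 S472
G1 X85.540 Y69.558 F1595
M5
G0 X44.986 Y66.732
M3 S274
G1 X84.593 Y66.732 F3928
G1 X84.593 Y48.926 F3928
G1 X44.986 Y48.926 F3928
G1 X44.986 Y66.732 F3928
M5
G0 X130.545 Y63.790
M3 S472
G1 X121.925 Y84.600 F1595
G1 X101.115 Y93.220 F1595
G1 X80.305 Y84.600 F1595
G1 X71.685 Y63.790 F1595
G1 X80.305 Y42.980 F1595
G1 X101.115 Y34.360 F1595
G1 X121.925 Y42.980 F1595
G1 X130.545 Y63.790 F1595
M5
G0 X0.000 Y0.000

Since the viewBox matches the mm dimensions, user units are millimetres directly. The only transform is the Y-flip y_m = 114.449 − y_svg.

Shape 1 is a line segment drawn with `<polyline>`. Its stroke #0000ff means score at S472, F1595. After flipping Y the toolpath is (44.537,82.618) → (85.540,69.558).

Shape 2 is a rectangle drawn with `<rect>`. Its stroke #ff00ff means engrave at S274, F3928. After flipping Y the toolpath is (44.986,66.732) → (84.593,66.732) → (84.593,48.926) → (44.986,48.926) → (44.986,66.732), returning to the start.

Shape 3 is a circle drawn with `<circle>`. Its stroke #0000ff means score at S472, F1595. After flipping Y the toolpath is (130.545,63.790) → (121.925,84.600) → (101.115,93.220) → (80.305,84.600) → (71.685,63.790) → (80.305,42.980) → (101.115,34.360) → (121.925,42.980) → (130.545,63.790), returning to the start.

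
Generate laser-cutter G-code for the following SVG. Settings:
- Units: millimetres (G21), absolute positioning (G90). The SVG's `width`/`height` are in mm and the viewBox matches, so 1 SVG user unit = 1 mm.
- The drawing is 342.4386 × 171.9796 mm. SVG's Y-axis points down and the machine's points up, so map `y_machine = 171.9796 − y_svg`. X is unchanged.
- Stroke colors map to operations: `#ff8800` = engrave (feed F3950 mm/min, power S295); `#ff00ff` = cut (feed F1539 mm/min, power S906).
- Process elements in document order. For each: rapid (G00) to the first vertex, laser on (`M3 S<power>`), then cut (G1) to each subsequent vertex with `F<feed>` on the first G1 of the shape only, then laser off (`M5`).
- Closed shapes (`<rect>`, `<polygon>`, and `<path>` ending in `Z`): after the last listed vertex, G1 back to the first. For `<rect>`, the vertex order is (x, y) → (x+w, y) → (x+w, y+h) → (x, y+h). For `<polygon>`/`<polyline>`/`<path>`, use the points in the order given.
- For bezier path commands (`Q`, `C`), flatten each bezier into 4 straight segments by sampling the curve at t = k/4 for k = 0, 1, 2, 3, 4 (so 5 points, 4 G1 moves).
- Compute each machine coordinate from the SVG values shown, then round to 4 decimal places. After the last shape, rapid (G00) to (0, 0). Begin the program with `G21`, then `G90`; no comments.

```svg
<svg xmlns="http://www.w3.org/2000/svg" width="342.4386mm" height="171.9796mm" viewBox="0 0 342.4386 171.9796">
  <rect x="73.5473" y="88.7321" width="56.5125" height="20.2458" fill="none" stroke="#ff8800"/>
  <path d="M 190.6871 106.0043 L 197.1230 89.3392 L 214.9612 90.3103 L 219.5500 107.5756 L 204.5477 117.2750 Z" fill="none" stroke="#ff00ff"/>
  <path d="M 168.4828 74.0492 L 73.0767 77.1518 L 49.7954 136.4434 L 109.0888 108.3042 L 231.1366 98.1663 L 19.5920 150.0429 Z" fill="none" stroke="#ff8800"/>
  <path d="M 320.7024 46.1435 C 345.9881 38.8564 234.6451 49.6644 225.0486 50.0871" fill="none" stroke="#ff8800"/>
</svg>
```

1 u = 1 mm; y_m = 171.9796 − y.

[1] `<rect>` rectangle, #ff8800→engrave S295 F3950: (73.5473,83.2475) → (130.0598,83.2475) → (130.0598,63.0017) → (73.5473,63.0017) → (73.5473,83.2475) (closed)

[2] `<path>` regular polygon, #ff00ff→cut S906 F1539: (190.6871,65.9753) → (197.1230,82.6404) → (214.9612,81.6693) → (219.5500,64.4040) → (204.5477,54.7046) → (190.6871,65.9753) (closed)

[3] `<path>` closed polygon, #ff8800→engrave S295 F3950: (168.4828,97.9304) → (73.0767,94.8278) → (49.7954,35.5362) → (109.0888,63.6754) → (231.1366,73.8133) → (19.5920,21.9367) → (168.4828,97.9304) (closed)

[4] `<path>` cubic bezier, #ff8800→engrave S295 F3950: (320.7024,125.8361) → (317.7734,128.3536) → (285.9563,126.7555) → (247.5988,123.7118) → (225.0486,121.8925)

G21
G90
G00 X73.5473 Y83.2475
M3 S295
G1 X130.0598 Y83.2475 F3950
G1 X130.0598 Y63.0017
G1 X73.5473 Y63.0017
G1 X73.5473 Y83.2475
M5
G00 X190.6871 Y65.9753
M3 S906
G1 X197.1230 Y82.6404 F1539
G1 X214.9612 Y81.6693
G1 X219.5500 Y64.4040
G1 X204.5477 Y54.7046
G1 X190.6871 Y65.9753
M5
G00 X168.4828 Y97.9304
M3 S295
G1 X73.0767 Y94.8278 F3950
G1 X49.7954 Y35.5362
G1 X109.0888 Y63.6754
G1 X231.1366 Y73.8133
G1 X19.5920 Y21.9367
G1 X168.4828 Y97.9304
M5
G00 X320.7024 Y125.8361
M3 S295
G1 X317.7734 Y128.3536 F3950
G1 X285.9563 Y126.7555
G1 X247.5988 Y123.7118
G1 X225.0486 Y121.8925
M5
G00 X0.0000 Y0.0000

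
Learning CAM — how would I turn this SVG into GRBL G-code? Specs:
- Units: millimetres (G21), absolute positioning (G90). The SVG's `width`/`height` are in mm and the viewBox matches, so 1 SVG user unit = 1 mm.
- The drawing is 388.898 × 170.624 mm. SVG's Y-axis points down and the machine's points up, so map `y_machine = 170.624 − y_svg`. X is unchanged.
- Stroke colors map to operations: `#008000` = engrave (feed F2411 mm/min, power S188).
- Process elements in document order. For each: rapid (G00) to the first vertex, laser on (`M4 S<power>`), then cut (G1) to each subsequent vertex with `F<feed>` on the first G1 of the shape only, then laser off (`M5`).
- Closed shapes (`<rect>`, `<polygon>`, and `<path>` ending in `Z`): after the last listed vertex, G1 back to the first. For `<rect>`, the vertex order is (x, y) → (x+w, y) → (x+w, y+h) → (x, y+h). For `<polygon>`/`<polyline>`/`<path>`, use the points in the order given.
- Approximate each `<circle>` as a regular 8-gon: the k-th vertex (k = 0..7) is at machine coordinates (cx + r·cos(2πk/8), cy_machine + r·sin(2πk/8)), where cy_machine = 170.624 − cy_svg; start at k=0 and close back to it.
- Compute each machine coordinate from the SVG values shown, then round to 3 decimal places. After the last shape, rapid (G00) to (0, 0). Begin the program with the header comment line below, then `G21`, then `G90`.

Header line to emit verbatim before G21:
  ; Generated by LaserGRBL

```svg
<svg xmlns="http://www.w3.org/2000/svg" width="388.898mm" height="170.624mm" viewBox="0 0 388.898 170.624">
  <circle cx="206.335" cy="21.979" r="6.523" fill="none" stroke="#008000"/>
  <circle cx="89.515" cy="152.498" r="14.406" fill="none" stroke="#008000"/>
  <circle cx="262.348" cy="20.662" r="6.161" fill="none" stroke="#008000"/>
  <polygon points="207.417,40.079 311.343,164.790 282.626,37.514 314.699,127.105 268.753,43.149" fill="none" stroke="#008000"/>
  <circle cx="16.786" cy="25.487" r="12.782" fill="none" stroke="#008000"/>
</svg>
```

Since the viewBox matches the mm dimensions, user units are millimetres directly. The only transform is the Y-flip y_m = 170.624 − y_svg.

Shape 1 is a circle drawn with `<circle>`. Its stroke #008000 means engrave at S188, F2411. After flipping Y the toolpath is (212.858,148.645) → (210.947,153.257) → (206.335,155.168) → (201.723,153.257) → (199.812,148.645) → (201.723,144.033) → (206.335,142.122) → (210.947,144.033) → (212.858,148.645), returning to the start.

Shape 2 is a circle drawn with `<circle>`. Its stroke #008000 means engrave at S188, F2411. After flipping Y the toolpath is (103.921,18.126) → (99.702,28.313) → (89.515,32.532) → (79.328,28.313) → (75.109,18.126) → (79.328,7.939) → (89.515,3.720) → (99.702,7.939) → (103.921,18.126), returning to the start.

Shape 3 is a circle drawn with `<circle>`. Its stroke #008000 means engrave at S188, F2411. After flipping Y the toolpath is (268.509,149.962) → (266.704,154.318) → (262.348,156.123) → (257.992,154.318) → (256.187,149.962) → (257.992,145.606) → (262.348,143.801) → (266.704,145.606) → (268.509,149.962), returning to the start.

Shape 4 is a closed polygon drawn with `<polygon>`. Its stroke #008000 means engrave at S188, F2411. After flipping Y the toolpath is (207.417,130.545) → (311.343,5.834) → (282.626,133.110) → (314.699,43.519) → (268.753,127.475) → (207.417,130.545), returning to the start.

Shape 5 is a circle drawn with `<circle>`. Its stroke #008000 means engrave at S188, F2411. After flipping Y the toolpath is (29.568,145.137) → (25.824,154.175) → (16.786,157.919) → (7.748,154.175) → (4.004,145.137) → (7.748,136.099) → (16.786,132.355) → (25.824,136.099) → (29.568,145.137), returning to the start.

; Generated by LaserGRBL
G21
G90
G00 X212.858 Y148.645
M4 S188
G1 X210.947 Y153.257 F2411
G1 X206.335 Y155.168
G1 X201.723 Y153.257
G1 X199.812 Y148.645
G1 X201.723 Y144.033
G1 X206.335 Y142.122
G1 X210.947 Y144.033
G1 X212.858 Y148.645
M5
G00 X103.921 Y18.126
M4 S188
G1 X99.702 Y28.313 F2411
G1 X89.515 Y32.532
G1 X79.328 Y28.313
G1 X75.109 Y18.126
G1 X79.328 Y7.939
G1 X89.515 Y3.720
G1 X99.702 Y7.939
G1 X103.921 Y18.126
M5
G00 X268.509 Y149.962
M4 S188
G1 X266.704 Y154.318 F2411
G1 X262.348 Y156.123
G1 X257.992 Y154.318
G1 X256.187 Y149.962
G1 X257.992 Y145.606
G1 X262.348 Y143.801
G1 X266.704 Y145.606
G1 X268.509 Y149.962
M5
G00 X207.417 Y130.545
M4 S188
G1 X311.343 Y5.834 F2411
G1 X282.626 Y133.110
G1 X314.699 Y43.519
G1 X268.753 Y127.475
G1 X207.417 Y130.545
M5
G00 X29.568 Y145.137
M4 S188
G1 X25.824 Y154.175 F2411
G1 X16.786 Y157.919
G1 X7.748 Y154.175
G1 X4.004 Y145.137
G1 X7.748 Y136.099
G1 X16.786 Y132.355
G1 X25.824 Y136.099
G1 X29.568 Y145.137
M5
G00 X0.000 Y0.000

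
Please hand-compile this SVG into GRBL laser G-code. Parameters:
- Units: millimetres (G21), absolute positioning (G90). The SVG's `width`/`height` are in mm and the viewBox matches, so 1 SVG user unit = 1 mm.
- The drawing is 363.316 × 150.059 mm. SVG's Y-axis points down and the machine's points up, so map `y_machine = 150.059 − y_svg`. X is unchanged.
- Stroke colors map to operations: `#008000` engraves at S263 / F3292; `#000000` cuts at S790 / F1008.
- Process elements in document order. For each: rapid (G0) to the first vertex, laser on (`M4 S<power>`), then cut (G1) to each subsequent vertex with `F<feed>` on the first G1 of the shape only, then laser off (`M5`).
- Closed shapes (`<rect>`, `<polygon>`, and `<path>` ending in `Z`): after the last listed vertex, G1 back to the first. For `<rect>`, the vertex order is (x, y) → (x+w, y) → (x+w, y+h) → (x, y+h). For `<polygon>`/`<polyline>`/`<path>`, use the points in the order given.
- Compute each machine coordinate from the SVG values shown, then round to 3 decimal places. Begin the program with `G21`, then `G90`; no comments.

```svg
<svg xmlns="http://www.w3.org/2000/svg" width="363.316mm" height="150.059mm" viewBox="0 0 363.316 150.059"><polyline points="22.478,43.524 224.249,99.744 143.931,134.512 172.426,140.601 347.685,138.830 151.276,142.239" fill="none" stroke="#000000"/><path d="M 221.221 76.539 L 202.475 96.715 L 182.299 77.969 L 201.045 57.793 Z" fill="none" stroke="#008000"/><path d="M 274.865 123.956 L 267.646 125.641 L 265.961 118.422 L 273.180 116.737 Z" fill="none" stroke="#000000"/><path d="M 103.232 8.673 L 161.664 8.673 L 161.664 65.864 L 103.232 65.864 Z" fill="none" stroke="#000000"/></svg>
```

viewBox `0 0 363.316 150.059` with mm width/height → 1 unit = 1 mm. Flip: y_m = 150.059 − y_svg.

**Shape 1** — `<polyline>` open polyline, stroke `#000000` → cut (S790, F1008). Machine vertices: (22.478,106.535) → (224.249,50.315) → (143.931,15.547) → (172.426,9.458) → (347.685,11.229) → (151.276,7.820). Open path.

**Shape 2** — `<path>` regular polygon, stroke `#008000` → engrave (S263, F3292). Machine vertices: (221.221,73.520) → (202.475,53.344) → (182.299,72.090) → (201.045,92.266) → (221.221,73.520). Closed: final G1 returns to the first vertex.

**Shape 3** — `<path>` regular polygon, stroke `#000000` → cut (S790, F1008). Machine vertices: (274.865,26.103) → (267.646,24.418) → (265.961,31.637) → (273.180,33.322) → (274.865,26.103). Closed: final G1 returns to the first vertex.

**Shape 4** — `<path>` rectangle, stroke `#000000` → cut (S790, F1008). Machine vertices: (103.232,141.386) → (161.664,141.386) → (161.664,84.195) → (103.232,84.195) → (103.232,141.386). Closed: final G1 returns to the first vertex.

G21
G90
G0 X22.478 Y106.535
M4 S790
G1 X224.249 Y50.315 F1008
G1 X143.931 Y15.547
G1 X172.426 Y9.458
G1 X347.685 Y11.229
G1 X151.276 Y7.820
M5
G0 X221.221 Y73.520
M4 S263
G1 X202.475 Y53.344 F3292
G1 X182.299 Y72.090
G1 X201.045 Y92.266
G1 X221.221 Y73.520
M5
G0 X274.865 Y26.103
M4 S790
G1 X267.646 Y24.418 F1008
G1 X265.961 Y31.637
G1 X273.180 Y33.322
G1 X274.865 Y26.103
M5
G0 X103.232 Y141.386
M4 S790
G1 X161.664 Y141.386 F1008
G1 X161.664 Y84.195
G1 X103.232 Y84.195
G1 X103.232 Y141.386
M5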